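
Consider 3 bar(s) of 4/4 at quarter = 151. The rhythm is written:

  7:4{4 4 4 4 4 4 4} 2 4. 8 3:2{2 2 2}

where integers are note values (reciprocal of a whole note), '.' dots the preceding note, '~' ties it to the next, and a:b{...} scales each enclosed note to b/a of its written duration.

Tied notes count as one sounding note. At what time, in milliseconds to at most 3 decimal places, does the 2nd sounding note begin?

note 2 onset = 4/7b = 227.058ms

1. 0.0ms @ 0 + 227.058ms (4/7)
2. 227.058ms @ 4/7 + 227.058ms (4/7)
3. 454.115ms @ 8/7 + 227.058ms (4/7)
4. 681.173ms @ 12/7 + 227.058ms (4/7)
5. 908.231ms @ 16/7 + 227.058ms (4/7)
6. 1135.289ms @ 20/7 + 227.058ms (4/7)
7. 1362.346ms @ 24/7 + 227.058ms (4/7)
8. 1589.404ms @ 4 + 794.702ms (2)
9. 2384.106ms @ 6 + 596.026ms (3/2)
10. 2980.132ms @ 15/2 + 198.675ms (1/2)
11. 3178.808ms @ 8 + 529.801ms (4/3)
12. 3708.609ms @ 28/3 + 529.801ms (4/3)
13. 4238.411ms @ 32/3 + 529.801ms (4/3)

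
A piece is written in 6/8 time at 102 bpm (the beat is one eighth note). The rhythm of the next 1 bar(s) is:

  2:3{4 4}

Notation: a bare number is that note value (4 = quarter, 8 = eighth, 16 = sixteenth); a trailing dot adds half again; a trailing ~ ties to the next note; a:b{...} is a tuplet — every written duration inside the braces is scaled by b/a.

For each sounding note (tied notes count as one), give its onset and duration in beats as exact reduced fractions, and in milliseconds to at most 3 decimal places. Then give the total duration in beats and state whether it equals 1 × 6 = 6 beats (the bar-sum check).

1) 0.0ms=0b +1764.706ms=3b
2) 1764.706ms=3b +1764.706ms=3b
Σ=6b of 6 (102bpm 6/8) — PASS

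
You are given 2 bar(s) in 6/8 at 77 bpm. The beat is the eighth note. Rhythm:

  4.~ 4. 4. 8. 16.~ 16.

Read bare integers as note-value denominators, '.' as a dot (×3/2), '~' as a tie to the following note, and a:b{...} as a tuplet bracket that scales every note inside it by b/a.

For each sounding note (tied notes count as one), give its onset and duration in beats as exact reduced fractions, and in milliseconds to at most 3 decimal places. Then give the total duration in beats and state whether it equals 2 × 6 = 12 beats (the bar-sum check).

1) 0.0ms=0b +4675.325ms=6b
2) 4675.325ms=6b +2337.662ms=3b
3) 7012.987ms=9b +1168.831ms=3/2b
4) 8181.818ms=21/2b +1168.831ms=3/2b
Σ=12b of 12 (77bpm 6/8) — PASS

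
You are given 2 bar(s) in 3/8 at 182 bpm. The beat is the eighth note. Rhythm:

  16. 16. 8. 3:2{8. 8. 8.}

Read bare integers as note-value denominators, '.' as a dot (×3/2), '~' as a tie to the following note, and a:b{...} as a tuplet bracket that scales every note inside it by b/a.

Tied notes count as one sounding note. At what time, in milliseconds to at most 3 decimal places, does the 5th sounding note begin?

1. 0.0ms @ 0 + 247.253ms (3/4)
2. 247.253ms @ 3/4 + 247.253ms (3/4)
3. 494.505ms @ 3/2 + 494.505ms (3/2)
4. 989.011ms @ 3 + 329.67ms (1)
5. 1318.681ms @ 4 + 329.67ms (1)
6. 1648.352ms @ 5 + 329.67ms (1)

note 5 onset = 4b = 1318.681ms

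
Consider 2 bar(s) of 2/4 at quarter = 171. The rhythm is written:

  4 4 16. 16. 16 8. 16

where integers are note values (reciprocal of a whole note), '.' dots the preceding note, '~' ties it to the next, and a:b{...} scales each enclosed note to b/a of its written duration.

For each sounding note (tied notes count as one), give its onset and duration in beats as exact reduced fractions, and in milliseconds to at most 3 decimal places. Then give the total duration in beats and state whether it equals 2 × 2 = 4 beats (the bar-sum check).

1) 0.0ms=0b +350.877ms=1b
2) 350.877ms=1b +350.877ms=1b
3) 701.754ms=2b +131.579ms=3/8b
4) 833.333ms=19/8b +131.579ms=3/8b
5) 964.912ms=11/4b +87.719ms=1/4b
6) 1052.632ms=3b +263.158ms=3/4b
7) 1315.789ms=15/4b +87.719ms=1/4b
Σ=4b of 4 (171bpm 2/4) — PASS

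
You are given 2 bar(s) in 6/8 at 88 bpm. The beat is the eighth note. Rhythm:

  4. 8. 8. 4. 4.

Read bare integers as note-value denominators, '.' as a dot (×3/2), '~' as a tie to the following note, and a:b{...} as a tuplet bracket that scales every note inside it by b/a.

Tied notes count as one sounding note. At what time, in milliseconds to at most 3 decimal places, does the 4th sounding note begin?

1. 0.0ms @ 0 + 2045.455ms (3)
2. 2045.455ms @ 3 + 1022.727ms (3/2)
3. 3068.182ms @ 9/2 + 1022.727ms (3/2)
4. 4090.909ms @ 6 + 2045.455ms (3)
5. 6136.364ms @ 9 + 2045.455ms (3)

note 4 onset = 6b = 4090.909ms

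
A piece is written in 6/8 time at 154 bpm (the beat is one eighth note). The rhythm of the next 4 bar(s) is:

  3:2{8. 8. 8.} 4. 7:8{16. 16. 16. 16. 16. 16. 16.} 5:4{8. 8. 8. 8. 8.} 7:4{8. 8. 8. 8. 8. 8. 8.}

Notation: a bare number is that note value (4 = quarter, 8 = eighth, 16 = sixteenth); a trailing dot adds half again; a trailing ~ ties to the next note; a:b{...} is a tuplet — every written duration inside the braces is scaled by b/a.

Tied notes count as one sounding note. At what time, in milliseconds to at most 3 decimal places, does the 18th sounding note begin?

note 18 onset = 132/7b = 7346.939ms

1. 0.0ms @ 0 + 389.61ms (1)
2. 389.61ms @ 1 + 389.61ms (1)
3. 779.221ms @ 2 + 389.61ms (1)
4. 1168.831ms @ 3 + 1168.831ms (3)
5. 2337.662ms @ 6 + 333.952ms (6/7)
6. 2671.614ms @ 48/7 + 333.952ms (6/7)
7. 3005.566ms @ 54/7 + 333.952ms (6/7)
8. 3339.518ms @ 60/7 + 333.952ms (6/7)
9. 3673.469ms @ 66/7 + 333.952ms (6/7)
10. 4007.421ms @ 72/7 + 333.952ms (6/7)
11. 4341.373ms @ 78/7 + 333.952ms (6/7)
12. 4675.325ms @ 12 + 467.532ms (6/5)
13. 5142.857ms @ 66/5 + 467.532ms (6/5)
14. 5610.39ms @ 72/5 + 467.532ms (6/5)
15. 6077.922ms @ 78/5 + 467.532ms (6/5)
16. 6545.455ms @ 84/5 + 467.532ms (6/5)
17. 7012.987ms @ 18 + 333.952ms (6/7)
18. 7346.939ms @ 132/7 + 333.952ms (6/7)
19. 7680.891ms @ 138/7 + 333.952ms (6/7)
20. 8014.842ms @ 144/7 + 333.952ms (6/7)
21. 8348.794ms @ 150/7 + 333.952ms (6/7)
22. 8682.746ms @ 156/7 + 333.952ms (6/7)
23. 9016.698ms @ 162/7 + 333.952ms (6/7)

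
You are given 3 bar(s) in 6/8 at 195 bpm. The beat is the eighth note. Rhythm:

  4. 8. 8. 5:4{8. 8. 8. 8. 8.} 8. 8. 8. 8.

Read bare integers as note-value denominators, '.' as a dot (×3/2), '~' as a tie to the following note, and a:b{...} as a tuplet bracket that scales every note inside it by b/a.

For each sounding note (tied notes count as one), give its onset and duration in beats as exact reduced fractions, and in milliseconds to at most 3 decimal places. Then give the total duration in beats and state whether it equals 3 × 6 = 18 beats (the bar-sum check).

1) 0.0ms=0b +923.077ms=3b
2) 923.077ms=3b +461.538ms=3/2b
3) 1384.615ms=9/2b +461.538ms=3/2b
4) 1846.154ms=6b +369.231ms=6/5b
5) 2215.385ms=36/5b +369.231ms=6/5b
6) 2584.615ms=42/5b +369.231ms=6/5b
7) 2953.846ms=48/5b +369.231ms=6/5b
8) 3323.077ms=54/5b +369.231ms=6/5b
9) 3692.308ms=12b +461.538ms=3/2b
10) 4153.846ms=27/2b +461.538ms=3/2b
11) 4615.385ms=15b +461.538ms=3/2b
12) 5076.923ms=33/2b +461.538ms=3/2b
Σ=18b of 18 (195bpm 6/8) — PASS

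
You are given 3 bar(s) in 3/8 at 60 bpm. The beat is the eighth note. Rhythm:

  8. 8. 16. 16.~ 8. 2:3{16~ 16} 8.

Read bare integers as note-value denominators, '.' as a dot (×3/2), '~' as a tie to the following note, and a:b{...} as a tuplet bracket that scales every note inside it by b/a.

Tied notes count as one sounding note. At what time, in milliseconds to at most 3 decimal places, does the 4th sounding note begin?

note 4 onset = 15/4b = 3750.0ms

1. 0.0ms @ 0 + 1500.0ms (3/2)
2. 1500.0ms @ 3/2 + 1500.0ms (3/2)
3. 3000.0ms @ 3 + 750.0ms (3/4)
4. 3750.0ms @ 15/4 + 2250.0ms (9/4)
5. 6000.0ms @ 6 + 1500.0ms (3/2)
6. 7500.0ms @ 15/2 + 1500.0ms (3/2)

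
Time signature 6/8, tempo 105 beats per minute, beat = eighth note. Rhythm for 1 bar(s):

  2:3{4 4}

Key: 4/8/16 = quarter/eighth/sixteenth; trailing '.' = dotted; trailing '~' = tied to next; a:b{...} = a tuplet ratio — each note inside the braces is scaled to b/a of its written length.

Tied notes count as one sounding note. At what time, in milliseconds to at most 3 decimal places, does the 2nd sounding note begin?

1. 0.0ms @ 0 + 1714.286ms (3)
2. 1714.286ms @ 3 + 1714.286ms (3)

note 2 onset = 3b = 1714.286ms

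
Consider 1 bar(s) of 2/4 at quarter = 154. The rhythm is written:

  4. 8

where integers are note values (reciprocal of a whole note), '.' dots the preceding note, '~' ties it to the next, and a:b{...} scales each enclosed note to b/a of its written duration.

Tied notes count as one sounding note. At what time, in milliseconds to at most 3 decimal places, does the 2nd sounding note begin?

note 2 onset = 3/2b = 584.416ms

1. 0.0ms @ 0 + 584.416ms (3/2)
2. 584.416ms @ 3/2 + 194.805ms (1/2)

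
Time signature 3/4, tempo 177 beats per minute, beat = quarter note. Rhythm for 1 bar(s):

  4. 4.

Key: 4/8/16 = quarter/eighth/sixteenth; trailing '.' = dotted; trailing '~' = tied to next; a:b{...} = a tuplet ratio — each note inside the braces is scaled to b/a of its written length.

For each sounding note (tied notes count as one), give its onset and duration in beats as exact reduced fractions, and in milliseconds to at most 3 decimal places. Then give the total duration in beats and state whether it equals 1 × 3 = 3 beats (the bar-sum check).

1) 0.0ms=0b +508.475ms=3/2b
2) 508.475ms=3/2b +508.475ms=3/2b
Σ=3b of 3 (177bpm 3/4) — PASS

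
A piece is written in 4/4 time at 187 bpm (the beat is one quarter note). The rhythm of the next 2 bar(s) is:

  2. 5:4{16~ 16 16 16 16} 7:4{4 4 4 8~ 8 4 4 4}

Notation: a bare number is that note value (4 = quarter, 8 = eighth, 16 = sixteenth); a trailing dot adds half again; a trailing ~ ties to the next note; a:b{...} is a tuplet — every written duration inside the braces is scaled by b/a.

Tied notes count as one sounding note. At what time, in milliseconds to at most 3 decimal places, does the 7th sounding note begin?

1. 0.0ms @ 0 + 962.567ms (3)
2. 962.567ms @ 3 + 128.342ms (2/5)
3. 1090.909ms @ 17/5 + 64.171ms (1/5)
4. 1155.08ms @ 18/5 + 64.171ms (1/5)
5. 1219.251ms @ 19/5 + 64.171ms (1/5)
6. 1283.422ms @ 4 + 183.346ms (4/7)
7. 1466.769ms @ 32/7 + 183.346ms (4/7)
8. 1650.115ms @ 36/7 + 183.346ms (4/7)
9. 1833.461ms @ 40/7 + 183.346ms (4/7)
10. 2016.807ms @ 44/7 + 183.346ms (4/7)
11. 2200.153ms @ 48/7 + 183.346ms (4/7)
12. 2383.499ms @ 52/7 + 183.346ms (4/7)

note 7 onset = 32/7b = 1466.769ms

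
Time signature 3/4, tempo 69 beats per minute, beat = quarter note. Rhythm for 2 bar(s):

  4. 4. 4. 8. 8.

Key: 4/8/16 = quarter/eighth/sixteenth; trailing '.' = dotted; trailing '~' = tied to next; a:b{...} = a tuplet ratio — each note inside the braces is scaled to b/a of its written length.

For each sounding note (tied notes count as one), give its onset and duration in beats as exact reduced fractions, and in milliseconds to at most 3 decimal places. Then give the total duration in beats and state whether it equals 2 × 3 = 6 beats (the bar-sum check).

1) 0.0ms=0b +1304.348ms=3/2b
2) 1304.348ms=3/2b +1304.348ms=3/2b
3) 2608.696ms=3b +1304.348ms=3/2b
4) 3913.043ms=9/2b +652.174ms=3/4b
5) 4565.217ms=21/4b +652.174ms=3/4b
Σ=6b of 6 (69bpm 3/4) — PASS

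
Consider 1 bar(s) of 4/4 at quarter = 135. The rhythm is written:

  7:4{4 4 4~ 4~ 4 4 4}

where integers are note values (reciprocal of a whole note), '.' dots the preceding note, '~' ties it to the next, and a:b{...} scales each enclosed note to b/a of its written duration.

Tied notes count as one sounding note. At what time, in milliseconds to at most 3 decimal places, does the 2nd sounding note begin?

note 2 onset = 4/7b = 253.968ms

1. 0.0ms @ 0 + 253.968ms (4/7)
2. 253.968ms @ 4/7 + 253.968ms (4/7)
3. 507.937ms @ 8/7 + 761.905ms (12/7)
4. 1269.841ms @ 20/7 + 253.968ms (4/7)
5. 1523.81ms @ 24/7 + 253.968ms (4/7)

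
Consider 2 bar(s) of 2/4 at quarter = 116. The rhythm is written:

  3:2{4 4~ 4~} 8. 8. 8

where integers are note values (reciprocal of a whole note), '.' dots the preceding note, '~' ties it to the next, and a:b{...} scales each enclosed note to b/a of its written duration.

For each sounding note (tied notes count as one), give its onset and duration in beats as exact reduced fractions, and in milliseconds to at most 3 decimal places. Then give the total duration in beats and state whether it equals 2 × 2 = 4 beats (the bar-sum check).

1) 0.0ms=0b +344.828ms=2/3b
2) 344.828ms=2/3b +1077.586ms=25/12b
3) 1422.414ms=11/4b +387.931ms=3/4b
4) 1810.345ms=7/2b +258.621ms=1/2b
Σ=4b of 4 (116bpm 2/4) — PASS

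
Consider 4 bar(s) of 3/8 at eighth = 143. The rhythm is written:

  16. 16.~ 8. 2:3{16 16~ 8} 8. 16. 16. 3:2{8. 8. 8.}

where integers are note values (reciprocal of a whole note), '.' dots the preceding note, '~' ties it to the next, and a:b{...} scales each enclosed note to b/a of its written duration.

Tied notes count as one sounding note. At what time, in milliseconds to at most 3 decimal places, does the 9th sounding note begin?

note 9 onset = 10b = 4195.804ms

1. 0.0ms @ 0 + 314.685ms (3/4)
2. 314.685ms @ 3/4 + 944.056ms (9/4)
3. 1258.741ms @ 3 + 314.685ms (3/4)
4. 1573.427ms @ 15/4 + 944.056ms (9/4)
5. 2517.483ms @ 6 + 629.371ms (3/2)
6. 3146.853ms @ 15/2 + 314.685ms (3/4)
7. 3461.538ms @ 33/4 + 314.685ms (3/4)
8. 3776.224ms @ 9 + 419.58ms (1)
9. 4195.804ms @ 10 + 419.58ms (1)
10. 4615.385ms @ 11 + 419.58ms (1)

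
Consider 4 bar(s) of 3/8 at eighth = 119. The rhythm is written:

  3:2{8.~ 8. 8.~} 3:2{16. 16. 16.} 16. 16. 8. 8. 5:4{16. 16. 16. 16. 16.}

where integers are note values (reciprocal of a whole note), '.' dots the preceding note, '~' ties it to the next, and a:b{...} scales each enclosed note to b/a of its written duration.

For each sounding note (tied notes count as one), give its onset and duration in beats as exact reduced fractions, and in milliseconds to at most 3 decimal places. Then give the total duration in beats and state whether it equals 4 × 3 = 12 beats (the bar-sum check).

1) 0.0ms=0b +1008.403ms=2b
2) 1008.403ms=2b +756.303ms=3/2b
3) 1764.706ms=7/2b +252.101ms=1/2b
4) 2016.807ms=4b +252.101ms=1/2b
5) 2268.908ms=9/2b +378.151ms=3/4b
6) 2647.059ms=21/4b +378.151ms=3/4b
7) 3025.21ms=6b +756.303ms=3/2b
8) 3781.513ms=15/2b +756.303ms=3/2b
9) 4537.815ms=9b +302.521ms=3/5b
10) 4840.336ms=48/5b +302.521ms=3/5b
11) 5142.857ms=51/5b +302.521ms=3/5b
12) 5445.378ms=54/5b +302.521ms=3/5b
13) 5747.899ms=57/5b +302.521ms=3/5b
Σ=12b of 12 (119bpm 3/8) — PASS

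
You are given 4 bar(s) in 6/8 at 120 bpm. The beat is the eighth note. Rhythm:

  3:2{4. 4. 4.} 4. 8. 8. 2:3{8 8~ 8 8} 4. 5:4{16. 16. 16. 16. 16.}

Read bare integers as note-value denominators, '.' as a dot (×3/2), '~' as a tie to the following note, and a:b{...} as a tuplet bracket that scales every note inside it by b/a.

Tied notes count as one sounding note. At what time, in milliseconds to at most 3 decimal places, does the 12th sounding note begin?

1. 0.0ms @ 0 + 1000.0ms (2)
2. 1000.0ms @ 2 + 1000.0ms (2)
3. 2000.0ms @ 4 + 1000.0ms (2)
4. 3000.0ms @ 6 + 1500.0ms (3)
5. 4500.0ms @ 9 + 750.0ms (3/2)
6. 5250.0ms @ 21/2 + 750.0ms (3/2)
7. 6000.0ms @ 12 + 750.0ms (3/2)
8. 6750.0ms @ 27/2 + 1500.0ms (3)
9. 8250.0ms @ 33/2 + 750.0ms (3/2)
10. 9000.0ms @ 18 + 1500.0ms (3)
11. 10500.0ms @ 21 + 300.0ms (3/5)
12. 10800.0ms @ 108/5 + 300.0ms (3/5)
13. 11100.0ms @ 111/5 + 300.0ms (3/5)
14. 11400.0ms @ 114/5 + 300.0ms (3/5)
15. 11700.0ms @ 117/5 + 300.0ms (3/5)

note 12 onset = 108/5b = 10800.0ms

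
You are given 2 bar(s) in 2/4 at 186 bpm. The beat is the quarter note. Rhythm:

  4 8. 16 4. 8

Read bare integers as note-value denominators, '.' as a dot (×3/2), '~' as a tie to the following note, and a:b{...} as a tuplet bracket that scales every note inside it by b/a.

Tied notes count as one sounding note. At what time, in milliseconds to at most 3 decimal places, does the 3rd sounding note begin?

note 3 onset = 7/4b = 564.516ms

1. 0.0ms @ 0 + 322.581ms (1)
2. 322.581ms @ 1 + 241.935ms (3/4)
3. 564.516ms @ 7/4 + 80.645ms (1/4)
4. 645.161ms @ 2 + 483.871ms (3/2)
5. 1129.032ms @ 7/2 + 161.29ms (1/2)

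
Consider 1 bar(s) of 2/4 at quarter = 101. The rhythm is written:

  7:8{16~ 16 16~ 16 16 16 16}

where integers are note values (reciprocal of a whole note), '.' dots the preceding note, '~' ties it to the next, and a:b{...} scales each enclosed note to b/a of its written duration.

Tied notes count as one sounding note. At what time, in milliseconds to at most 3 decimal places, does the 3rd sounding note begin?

1. 0.0ms @ 0 + 339.463ms (4/7)
2. 339.463ms @ 4/7 + 339.463ms (4/7)
3. 678.925ms @ 8/7 + 169.731ms (2/7)
4. 848.656ms @ 10/7 + 169.731ms (2/7)
5. 1018.388ms @ 12/7 + 169.731ms (2/7)

note 3 onset = 8/7b = 678.925ms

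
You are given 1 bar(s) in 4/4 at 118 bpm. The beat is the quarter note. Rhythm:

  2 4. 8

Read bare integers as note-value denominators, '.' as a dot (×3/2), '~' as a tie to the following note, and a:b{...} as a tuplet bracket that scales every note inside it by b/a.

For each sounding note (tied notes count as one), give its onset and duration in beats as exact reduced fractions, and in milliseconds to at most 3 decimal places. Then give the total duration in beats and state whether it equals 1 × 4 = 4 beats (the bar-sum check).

1) 0.0ms=0b +1016.949ms=2b
2) 1016.949ms=2b +762.712ms=3/2b
3) 1779.661ms=7/2b +254.237ms=1/2b
Σ=4b of 4 (118bpm 4/4) — PASS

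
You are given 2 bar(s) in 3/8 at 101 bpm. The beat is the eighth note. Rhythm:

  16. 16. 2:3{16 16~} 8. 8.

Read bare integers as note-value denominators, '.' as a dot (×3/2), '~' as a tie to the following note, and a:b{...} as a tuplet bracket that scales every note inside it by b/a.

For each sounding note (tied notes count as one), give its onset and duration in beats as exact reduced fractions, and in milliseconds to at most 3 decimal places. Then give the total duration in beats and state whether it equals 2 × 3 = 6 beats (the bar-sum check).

1) 0.0ms=0b +445.545ms=3/4b
2) 445.545ms=3/4b +445.545ms=3/4b
3) 891.089ms=3/2b +445.545ms=3/4b
4) 1336.634ms=9/4b +1336.634ms=9/4b
5) 2673.267ms=9/2b +891.089ms=3/2b
Σ=6b of 6 (101bpm 3/8) — PASS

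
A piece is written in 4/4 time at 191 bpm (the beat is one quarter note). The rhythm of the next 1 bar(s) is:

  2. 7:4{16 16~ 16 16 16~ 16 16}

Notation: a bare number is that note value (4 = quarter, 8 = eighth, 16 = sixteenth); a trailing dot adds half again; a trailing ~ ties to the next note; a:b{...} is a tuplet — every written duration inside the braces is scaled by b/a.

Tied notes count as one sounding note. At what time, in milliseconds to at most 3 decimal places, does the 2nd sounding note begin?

1. 0.0ms @ 0 + 942.408ms (3)
2. 942.408ms @ 3 + 44.877ms (1/7)
3. 987.285ms @ 22/7 + 89.753ms (2/7)
4. 1077.038ms @ 24/7 + 44.877ms (1/7)
5. 1121.915ms @ 25/7 + 89.753ms (2/7)
6. 1211.668ms @ 27/7 + 44.877ms (1/7)

note 2 onset = 3b = 942.408ms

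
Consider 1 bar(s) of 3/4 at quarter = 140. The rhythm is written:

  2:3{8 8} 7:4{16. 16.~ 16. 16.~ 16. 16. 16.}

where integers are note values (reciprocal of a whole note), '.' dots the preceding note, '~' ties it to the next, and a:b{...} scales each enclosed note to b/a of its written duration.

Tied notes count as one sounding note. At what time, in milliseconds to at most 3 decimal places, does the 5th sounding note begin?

1. 0.0ms @ 0 + 321.429ms (3/4)
2. 321.429ms @ 3/4 + 321.429ms (3/4)
3. 642.857ms @ 3/2 + 91.837ms (3/14)
4. 734.694ms @ 12/7 + 183.673ms (3/7)
5. 918.367ms @ 15/7 + 183.673ms (3/7)
6. 1102.041ms @ 18/7 + 91.837ms (3/14)
7. 1193.878ms @ 39/14 + 91.837ms (3/14)

note 5 onset = 15/7b = 918.367ms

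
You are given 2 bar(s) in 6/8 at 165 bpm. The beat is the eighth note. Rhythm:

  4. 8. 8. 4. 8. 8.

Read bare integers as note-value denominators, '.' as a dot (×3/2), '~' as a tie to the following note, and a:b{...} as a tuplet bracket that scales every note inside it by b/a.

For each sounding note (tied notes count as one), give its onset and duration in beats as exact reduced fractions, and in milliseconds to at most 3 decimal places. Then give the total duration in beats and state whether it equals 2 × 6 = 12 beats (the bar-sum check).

1) 0.0ms=0b +1090.909ms=3b
2) 1090.909ms=3b +545.455ms=3/2b
3) 1636.364ms=9/2b +545.455ms=3/2b
4) 2181.818ms=6b +1090.909ms=3b
5) 3272.727ms=9b +545.455ms=3/2b
6) 3818.182ms=21/2b +545.455ms=3/2b
Σ=12b of 12 (165bpm 6/8) — PASS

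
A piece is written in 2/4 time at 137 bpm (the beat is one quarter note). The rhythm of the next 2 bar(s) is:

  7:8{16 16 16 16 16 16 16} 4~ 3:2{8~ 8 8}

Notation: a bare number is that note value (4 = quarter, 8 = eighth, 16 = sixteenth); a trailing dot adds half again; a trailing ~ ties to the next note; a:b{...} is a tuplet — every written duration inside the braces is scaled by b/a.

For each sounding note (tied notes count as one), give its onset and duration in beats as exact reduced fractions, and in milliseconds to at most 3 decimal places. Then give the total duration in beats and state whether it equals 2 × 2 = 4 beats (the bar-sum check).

1) 0.0ms=0b +125.13ms=2/7b
2) 125.13ms=2/7b +125.13ms=2/7b
3) 250.261ms=4/7b +125.13ms=2/7b
4) 375.391ms=6/7b +125.13ms=2/7b
5) 500.521ms=8/7b +125.13ms=2/7b
6) 625.652ms=10/7b +125.13ms=2/7b
7) 750.782ms=12/7b +125.13ms=2/7b
8) 875.912ms=2b +729.927ms=5/3b
9) 1605.839ms=11/3b +145.985ms=1/3b
Σ=4b of 4 (137bpm 2/4) — PASS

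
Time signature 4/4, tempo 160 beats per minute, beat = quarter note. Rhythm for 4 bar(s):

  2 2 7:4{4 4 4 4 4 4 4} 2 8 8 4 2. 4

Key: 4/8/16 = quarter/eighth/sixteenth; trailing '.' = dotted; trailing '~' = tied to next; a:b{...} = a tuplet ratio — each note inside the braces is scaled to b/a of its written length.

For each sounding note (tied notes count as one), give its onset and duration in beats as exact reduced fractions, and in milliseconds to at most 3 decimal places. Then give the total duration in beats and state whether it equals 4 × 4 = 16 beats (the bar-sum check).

1) 0.0ms=0b +750.0ms=2b
2) 750.0ms=2b +750.0ms=2b
3) 1500.0ms=4b +214.286ms=4/7b
4) 1714.286ms=32/7b +214.286ms=4/7b
5) 1928.571ms=36/7b +214.286ms=4/7b
6) 2142.857ms=40/7b +214.286ms=4/7b
7) 2357.143ms=44/7b +214.286ms=4/7b
8) 2571.429ms=48/7b +214.286ms=4/7b
9) 2785.714ms=52/7b +214.286ms=4/7b
10) 3000.0ms=8b +750.0ms=2b
11) 3750.0ms=10b +187.5ms=1/2b
12) 3937.5ms=21/2b +187.5ms=1/2b
13) 4125.0ms=11b +375.0ms=1b
14) 4500.0ms=12b +1125.0ms=3b
15) 5625.0ms=15b +375.0ms=1b
Σ=16b of 16 (160bpm 4/4) — PASS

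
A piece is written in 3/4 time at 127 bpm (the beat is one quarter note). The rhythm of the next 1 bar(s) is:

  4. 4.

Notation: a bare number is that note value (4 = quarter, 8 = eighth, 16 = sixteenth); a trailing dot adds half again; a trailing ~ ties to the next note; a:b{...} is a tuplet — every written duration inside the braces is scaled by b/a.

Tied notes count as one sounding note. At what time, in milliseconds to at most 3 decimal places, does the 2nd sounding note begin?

1. 0.0ms @ 0 + 708.661ms (3/2)
2. 708.661ms @ 3/2 + 708.661ms (3/2)

note 2 onset = 3/2b = 708.661ms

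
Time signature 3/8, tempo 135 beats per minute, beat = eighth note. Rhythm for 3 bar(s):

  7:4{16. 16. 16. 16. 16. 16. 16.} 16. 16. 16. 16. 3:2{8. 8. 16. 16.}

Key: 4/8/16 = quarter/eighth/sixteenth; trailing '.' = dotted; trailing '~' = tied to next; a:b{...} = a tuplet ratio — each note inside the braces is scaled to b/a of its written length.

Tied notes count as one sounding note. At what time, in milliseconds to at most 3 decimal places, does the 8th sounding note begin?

1. 0.0ms @ 0 + 190.476ms (3/7)
2. 190.476ms @ 3/7 + 190.476ms (3/7)
3. 380.952ms @ 6/7 + 190.476ms (3/7)
4. 571.429ms @ 9/7 + 190.476ms (3/7)
5. 761.905ms @ 12/7 + 190.476ms (3/7)
6. 952.381ms @ 15/7 + 190.476ms (3/7)
7. 1142.857ms @ 18/7 + 190.476ms (3/7)
8. 1333.333ms @ 3 + 333.333ms (3/4)
9. 1666.667ms @ 15/4 + 333.333ms (3/4)
10. 2000.0ms @ 9/2 + 333.333ms (3/4)
11. 2333.333ms @ 21/4 + 333.333ms (3/4)
12. 2666.667ms @ 6 + 444.444ms (1)
13. 3111.111ms @ 7 + 444.444ms (1)
14. 3555.556ms @ 8 + 222.222ms (1/2)
15. 3777.778ms @ 17/2 + 222.222ms (1/2)

note 8 onset = 3b = 1333.333ms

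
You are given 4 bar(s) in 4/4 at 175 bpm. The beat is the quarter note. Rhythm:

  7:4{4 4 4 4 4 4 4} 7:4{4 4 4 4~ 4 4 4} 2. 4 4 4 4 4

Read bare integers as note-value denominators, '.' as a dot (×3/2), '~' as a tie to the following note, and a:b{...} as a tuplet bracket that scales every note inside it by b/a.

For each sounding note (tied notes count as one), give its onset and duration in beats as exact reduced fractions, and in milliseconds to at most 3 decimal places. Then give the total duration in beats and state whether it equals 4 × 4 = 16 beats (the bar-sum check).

1) 0.0ms=0b +195.918ms=4/7b
2) 195.918ms=4/7b +195.918ms=4/7b
3) 391.837ms=8/7b +195.918ms=4/7b
4) 587.755ms=12/7b +195.918ms=4/7b
5) 783.673ms=16/7b +195.918ms=4/7b
6) 979.592ms=20/7b +195.918ms=4/7b
7) 1175.51ms=24/7b +195.918ms=4/7b
8) 1371.429ms=4b +195.918ms=4/7b
9) 1567.347ms=32/7b +195.918ms=4/7b
10) 1763.265ms=36/7b +195.918ms=4/7b
11) 1959.184ms=40/7b +391.837ms=8/7b
12) 2351.02ms=48/7b +195.918ms=4/7b
13) 2546.939ms=52/7b +195.918ms=4/7b
14) 2742.857ms=8b +1028.571ms=3b
15) 3771.429ms=11b +342.857ms=1b
16) 4114.286ms=12b +342.857ms=1b
17) 4457.143ms=13b +342.857ms=1b
18) 4800.0ms=14b +342.857ms=1b
19) 5142.857ms=15b +342.857ms=1b
Σ=16b of 16 (175bpm 4/4) — PASS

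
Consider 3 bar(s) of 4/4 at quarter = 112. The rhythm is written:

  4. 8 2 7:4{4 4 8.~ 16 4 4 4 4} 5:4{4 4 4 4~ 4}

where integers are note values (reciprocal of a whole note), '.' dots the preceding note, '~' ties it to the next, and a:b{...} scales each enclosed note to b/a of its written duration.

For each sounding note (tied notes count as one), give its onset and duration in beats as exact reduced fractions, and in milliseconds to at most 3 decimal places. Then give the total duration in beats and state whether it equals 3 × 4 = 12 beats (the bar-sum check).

1) 0.0ms=0b +803.571ms=3/2b
2) 803.571ms=3/2b +267.857ms=1/2b
3) 1071.429ms=2b +1071.429ms=2b
4) 2142.857ms=4b +306.122ms=4/7b
5) 2448.98ms=32/7b +306.122ms=4/7b
6) 2755.102ms=36/7b +306.122ms=4/7b
7) 3061.224ms=40/7b +306.122ms=4/7b
8) 3367.347ms=44/7b +306.122ms=4/7b
9) 3673.469ms=48/7b +306.122ms=4/7b
10) 3979.592ms=52/7b +306.122ms=4/7b
11) 4285.714ms=8b +428.571ms=4/5b
12) 4714.286ms=44/5b +428.571ms=4/5b
13) 5142.857ms=48/5b +428.571ms=4/5b
14) 5571.429ms=52/5b +857.143ms=8/5b
Σ=12b of 12 (112bpm 4/4) — PASS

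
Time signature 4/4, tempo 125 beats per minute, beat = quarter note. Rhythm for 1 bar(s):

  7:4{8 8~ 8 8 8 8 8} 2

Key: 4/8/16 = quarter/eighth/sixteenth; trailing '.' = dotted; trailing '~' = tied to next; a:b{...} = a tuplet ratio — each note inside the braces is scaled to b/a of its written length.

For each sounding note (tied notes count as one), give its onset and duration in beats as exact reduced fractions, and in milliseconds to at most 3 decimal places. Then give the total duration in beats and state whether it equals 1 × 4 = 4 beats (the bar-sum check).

1) 0.0ms=0b +137.143ms=2/7b
2) 137.143ms=2/7b +274.286ms=4/7b
3) 411.429ms=6/7b +137.143ms=2/7b
4) 548.571ms=8/7b +137.143ms=2/7b
5) 685.714ms=10/7b +137.143ms=2/7b
6) 822.857ms=12/7b +137.143ms=2/7b
7) 960.0ms=2b +960.0ms=2b
Σ=4b of 4 (125bpm 4/4) — PASS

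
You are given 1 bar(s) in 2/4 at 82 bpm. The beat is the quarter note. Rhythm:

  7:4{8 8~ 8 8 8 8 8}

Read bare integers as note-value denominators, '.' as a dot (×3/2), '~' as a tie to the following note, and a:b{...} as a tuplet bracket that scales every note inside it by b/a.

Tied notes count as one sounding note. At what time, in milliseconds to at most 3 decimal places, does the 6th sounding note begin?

1. 0.0ms @ 0 + 209.059ms (2/7)
2. 209.059ms @ 2/7 + 418.118ms (4/7)
3. 627.178ms @ 6/7 + 209.059ms (2/7)
4. 836.237ms @ 8/7 + 209.059ms (2/7)
5. 1045.296ms @ 10/7 + 209.059ms (2/7)
6. 1254.355ms @ 12/7 + 209.059ms (2/7)

note 6 onset = 12/7b = 1254.355ms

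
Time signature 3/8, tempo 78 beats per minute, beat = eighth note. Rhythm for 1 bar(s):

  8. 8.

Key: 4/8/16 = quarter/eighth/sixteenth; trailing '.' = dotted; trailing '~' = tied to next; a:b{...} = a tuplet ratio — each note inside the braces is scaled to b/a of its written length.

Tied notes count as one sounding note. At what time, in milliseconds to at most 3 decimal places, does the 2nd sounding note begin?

1. 0.0ms @ 0 + 1153.846ms (3/2)
2. 1153.846ms @ 3/2 + 1153.846ms (3/2)

note 2 onset = 3/2b = 1153.846ms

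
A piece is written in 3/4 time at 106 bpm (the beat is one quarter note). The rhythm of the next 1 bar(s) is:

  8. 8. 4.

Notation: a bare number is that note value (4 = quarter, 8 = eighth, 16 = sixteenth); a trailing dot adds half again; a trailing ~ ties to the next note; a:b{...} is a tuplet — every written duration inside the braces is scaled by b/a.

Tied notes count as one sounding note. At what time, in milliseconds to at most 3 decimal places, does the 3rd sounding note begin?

1. 0.0ms @ 0 + 424.528ms (3/4)
2. 424.528ms @ 3/4 + 424.528ms (3/4)
3. 849.057ms @ 3/2 + 849.057ms (3/2)

note 3 onset = 3/2b = 849.057ms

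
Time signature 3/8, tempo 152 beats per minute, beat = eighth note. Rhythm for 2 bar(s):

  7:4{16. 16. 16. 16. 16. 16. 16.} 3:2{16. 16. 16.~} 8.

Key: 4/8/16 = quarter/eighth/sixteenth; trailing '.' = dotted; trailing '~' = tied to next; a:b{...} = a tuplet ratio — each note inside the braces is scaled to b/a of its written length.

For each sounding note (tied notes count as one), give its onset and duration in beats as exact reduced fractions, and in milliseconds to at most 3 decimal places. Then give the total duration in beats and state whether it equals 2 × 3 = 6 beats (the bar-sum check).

1) 0.0ms=0b +169.173ms=3/7b
2) 169.173ms=3/7b +169.173ms=3/7b
3) 338.346ms=6/7b +169.173ms=3/7b
4) 507.519ms=9/7b +169.173ms=3/7b
5) 676.692ms=12/7b +169.173ms=3/7b
6) 845.865ms=15/7b +169.173ms=3/7b
7) 1015.038ms=18/7b +169.173ms=3/7b
8) 1184.211ms=3b +197.368ms=1/2b
9) 1381.579ms=7/2b +197.368ms=1/2b
10) 1578.947ms=4b +789.474ms=2b
Σ=6b of 6 (152bpm 3/8) — PASS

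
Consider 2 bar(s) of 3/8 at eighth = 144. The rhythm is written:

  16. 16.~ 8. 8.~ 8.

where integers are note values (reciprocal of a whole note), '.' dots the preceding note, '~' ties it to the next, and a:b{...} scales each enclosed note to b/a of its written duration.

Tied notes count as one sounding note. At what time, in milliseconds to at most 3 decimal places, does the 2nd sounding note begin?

1. 0.0ms @ 0 + 312.5ms (3/4)
2. 312.5ms @ 3/4 + 937.5ms (9/4)
3. 1250.0ms @ 3 + 1250.0ms (3)

note 2 onset = 3/4b = 312.5ms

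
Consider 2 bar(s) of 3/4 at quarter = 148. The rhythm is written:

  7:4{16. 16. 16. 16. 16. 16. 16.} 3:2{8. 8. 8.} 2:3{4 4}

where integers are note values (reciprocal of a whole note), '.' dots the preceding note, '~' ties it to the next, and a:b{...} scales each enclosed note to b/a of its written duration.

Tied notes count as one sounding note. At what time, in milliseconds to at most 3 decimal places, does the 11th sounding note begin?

1. 0.0ms @ 0 + 86.873ms (3/14)
2. 86.873ms @ 3/14 + 86.873ms (3/14)
3. 173.745ms @ 3/7 + 86.873ms (3/14)
4. 260.618ms @ 9/14 + 86.873ms (3/14)
5. 347.49ms @ 6/7 + 86.873ms (3/14)
6. 434.363ms @ 15/14 + 86.873ms (3/14)
7. 521.236ms @ 9/7 + 86.873ms (3/14)
8. 608.108ms @ 3/2 + 202.703ms (1/2)
9. 810.811ms @ 2 + 202.703ms (1/2)
10. 1013.514ms @ 5/2 + 202.703ms (1/2)
11. 1216.216ms @ 3 + 608.108ms (3/2)
12. 1824.324ms @ 9/2 + 608.108ms (3/2)

note 11 onset = 3b = 1216.216ms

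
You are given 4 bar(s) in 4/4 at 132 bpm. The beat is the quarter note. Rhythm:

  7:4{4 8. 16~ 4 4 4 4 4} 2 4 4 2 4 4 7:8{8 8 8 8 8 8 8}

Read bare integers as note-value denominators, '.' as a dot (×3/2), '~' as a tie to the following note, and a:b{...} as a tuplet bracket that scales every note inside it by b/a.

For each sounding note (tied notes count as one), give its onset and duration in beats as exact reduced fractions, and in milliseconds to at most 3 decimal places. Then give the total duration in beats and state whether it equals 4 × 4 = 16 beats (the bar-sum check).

1) 0.0ms=0b +259.74ms=4/7b
2) 259.74ms=4/7b +194.805ms=3/7b
3) 454.545ms=1b +324.675ms=5/7b
4) 779.221ms=12/7b +259.74ms=4/7b
5) 1038.961ms=16/7b +259.74ms=4/7b
6) 1298.701ms=20/7b +259.74ms=4/7b
7) 1558.442ms=24/7b +259.74ms=4/7b
8) 1818.182ms=4b +909.091ms=2b
9) 2727.273ms=6b +454.545ms=1b
10) 3181.818ms=7b +454.545ms=1b
11) 3636.364ms=8b +909.091ms=2b
12) 4545.455ms=10b +454.545ms=1b
13) 5000.0ms=11b +454.545ms=1b
14) 5454.545ms=12b +259.74ms=4/7b
15) 5714.286ms=88/7b +259.74ms=4/7b
16) 5974.026ms=92/7b +259.74ms=4/7b
17) 6233.766ms=96/7b +259.74ms=4/7b
18) 6493.506ms=100/7b +259.74ms=4/7b
19) 6753.247ms=104/7b +259.74ms=4/7b
20) 7012.987ms=108/7b +259.74ms=4/7b
Σ=16b of 16 (132bpm 4/4) — PASS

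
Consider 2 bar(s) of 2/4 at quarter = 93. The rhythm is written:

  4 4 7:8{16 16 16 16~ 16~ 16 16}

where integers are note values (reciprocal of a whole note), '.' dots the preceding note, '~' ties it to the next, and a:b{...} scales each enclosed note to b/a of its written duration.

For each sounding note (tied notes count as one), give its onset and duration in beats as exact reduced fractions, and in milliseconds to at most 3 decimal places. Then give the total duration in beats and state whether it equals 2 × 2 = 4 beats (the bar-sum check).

1) 0.0ms=0b +645.161ms=1b
2) 645.161ms=1b +645.161ms=1b
3) 1290.323ms=2b +184.332ms=2/7b
4) 1474.654ms=16/7b +184.332ms=2/7b
5) 1658.986ms=18/7b +184.332ms=2/7b
6) 1843.318ms=20/7b +552.995ms=6/7b
7) 2396.313ms=26/7b +184.332ms=2/7b
Σ=4b of 4 (93bpm 2/4) — PASS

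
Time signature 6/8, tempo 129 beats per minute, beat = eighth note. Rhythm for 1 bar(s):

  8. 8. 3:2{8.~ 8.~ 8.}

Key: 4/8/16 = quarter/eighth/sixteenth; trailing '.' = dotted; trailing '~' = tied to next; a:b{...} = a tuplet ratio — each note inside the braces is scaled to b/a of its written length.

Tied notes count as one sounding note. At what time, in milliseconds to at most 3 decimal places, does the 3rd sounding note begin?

note 3 onset = 3b = 1395.349ms

1. 0.0ms @ 0 + 697.674ms (3/2)
2. 697.674ms @ 3/2 + 697.674ms (3/2)
3. 1395.349ms @ 3 + 1395.349ms (3)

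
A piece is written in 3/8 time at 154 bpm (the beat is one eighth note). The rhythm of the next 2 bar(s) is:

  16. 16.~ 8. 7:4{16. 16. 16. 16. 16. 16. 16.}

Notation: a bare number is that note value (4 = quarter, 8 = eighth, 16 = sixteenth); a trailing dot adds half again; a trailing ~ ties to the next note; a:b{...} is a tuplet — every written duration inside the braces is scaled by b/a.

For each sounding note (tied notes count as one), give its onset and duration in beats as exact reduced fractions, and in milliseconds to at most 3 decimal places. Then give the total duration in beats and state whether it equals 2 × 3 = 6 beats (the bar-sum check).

1) 0.0ms=0b +292.208ms=3/4b
2) 292.208ms=3/4b +876.623ms=9/4b
3) 1168.831ms=3b +166.976ms=3/7b
4) 1335.807ms=24/7b +166.976ms=3/7b
5) 1502.783ms=27/7b +166.976ms=3/7b
6) 1669.759ms=30/7b +166.976ms=3/7b
7) 1836.735ms=33/7b +166.976ms=3/7b
8) 2003.711ms=36/7b +166.976ms=3/7b
9) 2170.686ms=39/7b +166.976ms=3/7b
Σ=6b of 6 (154bpm 3/8) — PASS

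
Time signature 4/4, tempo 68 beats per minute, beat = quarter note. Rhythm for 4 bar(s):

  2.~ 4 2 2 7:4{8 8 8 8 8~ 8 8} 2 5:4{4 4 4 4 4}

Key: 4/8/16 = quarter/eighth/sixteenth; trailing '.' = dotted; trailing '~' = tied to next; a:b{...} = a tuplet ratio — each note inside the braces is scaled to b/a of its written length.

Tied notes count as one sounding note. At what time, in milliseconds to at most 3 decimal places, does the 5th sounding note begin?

note 5 onset = 58/7b = 7310.924ms

1. 0.0ms @ 0 + 3529.412ms (4)
2. 3529.412ms @ 4 + 1764.706ms (2)
3. 5294.118ms @ 6 + 1764.706ms (2)
4. 7058.824ms @ 8 + 252.101ms (2/7)
5. 7310.924ms @ 58/7 + 252.101ms (2/7)
6. 7563.025ms @ 60/7 + 252.101ms (2/7)
7. 7815.126ms @ 62/7 + 252.101ms (2/7)
8. 8067.227ms @ 64/7 + 504.202ms (4/7)
9. 8571.429ms @ 68/7 + 252.101ms (2/7)
10. 8823.529ms @ 10 + 1764.706ms (2)
11. 10588.235ms @ 12 + 705.882ms (4/5)
12. 11294.118ms @ 64/5 + 705.882ms (4/5)
13. 12000.0ms @ 68/5 + 705.882ms (4/5)
14. 12705.882ms @ 72/5 + 705.882ms (4/5)
15. 13411.765ms @ 76/5 + 705.882ms (4/5)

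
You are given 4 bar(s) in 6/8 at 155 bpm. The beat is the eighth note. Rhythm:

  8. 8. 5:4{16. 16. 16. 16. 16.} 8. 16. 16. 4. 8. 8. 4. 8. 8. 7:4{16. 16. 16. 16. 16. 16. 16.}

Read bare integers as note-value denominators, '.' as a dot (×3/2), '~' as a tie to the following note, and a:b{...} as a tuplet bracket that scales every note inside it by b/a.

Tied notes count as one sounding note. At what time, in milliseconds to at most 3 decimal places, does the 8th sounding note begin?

note 8 onset = 6b = 2322.581ms

1. 0.0ms @ 0 + 580.645ms (3/2)
2. 580.645ms @ 3/2 + 580.645ms (3/2)
3. 1161.29ms @ 3 + 232.258ms (3/5)
4. 1393.548ms @ 18/5 + 232.258ms (3/5)
5. 1625.806ms @ 21/5 + 232.258ms (3/5)
6. 1858.065ms @ 24/5 + 232.258ms (3/5)
7. 2090.323ms @ 27/5 + 232.258ms (3/5)
8. 2322.581ms @ 6 + 580.645ms (3/2)
9. 2903.226ms @ 15/2 + 290.323ms (3/4)
10. 3193.548ms @ 33/4 + 290.323ms (3/4)
11. 3483.871ms @ 9 + 1161.29ms (3)
12. 4645.161ms @ 12 + 580.645ms (3/2)
13. 5225.806ms @ 27/2 + 580.645ms (3/2)
14. 5806.452ms @ 15 + 1161.29ms (3)
15. 6967.742ms @ 18 + 580.645ms (3/2)
16. 7548.387ms @ 39/2 + 580.645ms (3/2)
17. 8129.032ms @ 21 + 165.899ms (3/7)
18. 8294.931ms @ 150/7 + 165.899ms (3/7)
19. 8460.829ms @ 153/7 + 165.899ms (3/7)
20. 8626.728ms @ 156/7 + 165.899ms (3/7)
21. 8792.627ms @ 159/7 + 165.899ms (3/7)
22. 8958.525ms @ 162/7 + 165.899ms (3/7)
23. 9124.424ms @ 165/7 + 165.899ms (3/7)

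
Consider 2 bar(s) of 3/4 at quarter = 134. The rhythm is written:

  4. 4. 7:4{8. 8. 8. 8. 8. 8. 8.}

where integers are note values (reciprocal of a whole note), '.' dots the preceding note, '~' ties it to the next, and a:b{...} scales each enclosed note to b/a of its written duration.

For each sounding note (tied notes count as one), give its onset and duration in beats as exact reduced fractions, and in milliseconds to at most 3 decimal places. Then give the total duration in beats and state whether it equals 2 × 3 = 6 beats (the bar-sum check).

1) 0.0ms=0b +671.642ms=3/2b
2) 671.642ms=3/2b +671.642ms=3/2b
3) 1343.284ms=3b +191.898ms=3/7b
4) 1535.181ms=24/7b +191.898ms=3/7b
5) 1727.079ms=27/7b +191.898ms=3/7b
6) 1918.977ms=30/7b +191.898ms=3/7b
7) 2110.874ms=33/7b +191.898ms=3/7b
8) 2302.772ms=36/7b +191.898ms=3/7b
9) 2494.67ms=39/7b +191.898ms=3/7b
Σ=6b of 6 (134bpm 3/4) — PASS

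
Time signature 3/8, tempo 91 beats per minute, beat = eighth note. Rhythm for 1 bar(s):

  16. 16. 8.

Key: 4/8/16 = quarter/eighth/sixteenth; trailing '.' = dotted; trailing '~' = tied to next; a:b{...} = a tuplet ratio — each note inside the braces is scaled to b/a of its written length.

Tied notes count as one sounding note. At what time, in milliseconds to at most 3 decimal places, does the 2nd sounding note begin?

note 2 onset = 3/4b = 494.505ms

1. 0.0ms @ 0 + 494.505ms (3/4)
2. 494.505ms @ 3/4 + 494.505ms (3/4)
3. 989.011ms @ 3/2 + 989.011ms (3/2)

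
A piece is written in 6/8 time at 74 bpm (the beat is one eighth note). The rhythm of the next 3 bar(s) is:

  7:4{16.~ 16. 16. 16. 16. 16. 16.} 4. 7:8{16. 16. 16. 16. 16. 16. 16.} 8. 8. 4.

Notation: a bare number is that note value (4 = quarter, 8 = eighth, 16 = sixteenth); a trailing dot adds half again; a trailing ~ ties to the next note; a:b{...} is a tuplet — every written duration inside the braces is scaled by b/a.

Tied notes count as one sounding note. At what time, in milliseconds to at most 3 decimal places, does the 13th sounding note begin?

1. 0.0ms @ 0 + 694.981ms (6/7)
2. 694.981ms @ 6/7 + 347.49ms (3/7)
3. 1042.471ms @ 9/7 + 347.49ms (3/7)
4. 1389.961ms @ 12/7 + 347.49ms (3/7)
5. 1737.452ms @ 15/7 + 347.49ms (3/7)
6. 2084.942ms @ 18/7 + 347.49ms (3/7)
7. 2432.432ms @ 3 + 2432.432ms (3)
8. 4864.865ms @ 6 + 694.981ms (6/7)
9. 5559.846ms @ 48/7 + 694.981ms (6/7)
10. 6254.826ms @ 54/7 + 694.981ms (6/7)
11. 6949.807ms @ 60/7 + 694.981ms (6/7)
12. 7644.788ms @ 66/7 + 694.981ms (6/7)
13. 8339.768ms @ 72/7 + 694.981ms (6/7)
14. 9034.749ms @ 78/7 + 694.981ms (6/7)
15. 9729.73ms @ 12 + 1216.216ms (3/2)
16. 10945.946ms @ 27/2 + 1216.216ms (3/2)
17. 12162.162ms @ 15 + 2432.432ms (3)

note 13 onset = 72/7b = 8339.768ms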